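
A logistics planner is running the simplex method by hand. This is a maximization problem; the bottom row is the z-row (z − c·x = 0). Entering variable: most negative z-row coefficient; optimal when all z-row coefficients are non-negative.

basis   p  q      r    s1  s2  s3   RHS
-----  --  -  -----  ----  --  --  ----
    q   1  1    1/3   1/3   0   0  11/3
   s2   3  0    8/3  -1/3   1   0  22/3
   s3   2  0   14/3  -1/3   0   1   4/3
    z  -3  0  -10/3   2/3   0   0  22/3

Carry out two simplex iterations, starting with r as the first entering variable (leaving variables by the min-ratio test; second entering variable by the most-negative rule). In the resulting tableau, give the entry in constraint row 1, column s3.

-1/2

Ratio test on column r — row 1: (11/3)/(1/3) = 11; row 2: (22/3)/(8/3) = 11/4; row 3: (4/3)/(14/3) = 2/7. Minimum is 2/7 at row 3 (s3 leaves); pivot element 14/3.
Divide row 3 by 14/3; eliminate column r from the other rows.
Second iteration: most negative z-row entry is -11/7 in column p, so p enters.
Ratio test on column p — row 1: (25/7)/(6/7) = 25/6; row 2: (46/7)/(13/7) = 46/13; row 3: (2/7)/(3/7) = 2/3. Minimum is 2/3 at row 3 (r leaves); pivot element 3/7.
Divide row 3 by 3/7; eliminate column p from the other rows.
After both pivots, the entry at constraint row 1, column s3 is -1/2.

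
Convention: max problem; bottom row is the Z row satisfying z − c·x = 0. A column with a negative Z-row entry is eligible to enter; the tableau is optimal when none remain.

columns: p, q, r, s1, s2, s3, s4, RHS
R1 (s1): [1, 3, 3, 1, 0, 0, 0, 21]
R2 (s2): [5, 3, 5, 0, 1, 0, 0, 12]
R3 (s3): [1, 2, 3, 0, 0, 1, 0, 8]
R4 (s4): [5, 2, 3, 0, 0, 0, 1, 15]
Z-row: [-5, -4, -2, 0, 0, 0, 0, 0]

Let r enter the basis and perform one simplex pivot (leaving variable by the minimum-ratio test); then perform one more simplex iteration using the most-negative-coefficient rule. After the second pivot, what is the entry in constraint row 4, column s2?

-1

Ratio test on column r — row 1: 21/3 = 7; row 2: 12/5 = 12/5; row 3: 8/3 = 8/3; row 4: 15/3 = 5. Minimum is 12/5 at row 2 (s2 leaves); pivot element 5.
Divide row 2 by 5; eliminate column r from the other rows.
Second iteration: most negative Z-row entry is -3 in column p, so p enters.
Ratio test on column p — row 1: entry -2 ≤ 0; row 2: (12/5)/1 = 12/5; row 3: entry -2 ≤ 0; row 4: (39/5)/2 = 39/10. Minimum is 12/5 at row 2 (r leaves); pivot element 1.
Divide row 2 by 1; eliminate column p from the other rows.
After both pivots, the entry at constraint row 4, column s2 is -1.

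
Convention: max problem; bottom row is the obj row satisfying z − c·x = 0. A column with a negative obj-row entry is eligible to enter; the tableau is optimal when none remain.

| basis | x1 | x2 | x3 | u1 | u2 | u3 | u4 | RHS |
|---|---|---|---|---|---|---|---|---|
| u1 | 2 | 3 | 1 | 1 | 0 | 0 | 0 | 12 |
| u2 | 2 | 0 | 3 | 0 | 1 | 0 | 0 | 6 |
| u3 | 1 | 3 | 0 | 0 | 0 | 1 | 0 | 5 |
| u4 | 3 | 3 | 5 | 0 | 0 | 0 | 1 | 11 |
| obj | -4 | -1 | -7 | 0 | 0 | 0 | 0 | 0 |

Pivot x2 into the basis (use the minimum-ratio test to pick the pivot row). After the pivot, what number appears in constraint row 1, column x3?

1

Ratio test on column x2 — row 1: 12/3 = 4; row 2: entry 0 ≤ 0; row 3: 5/3 = 5/3; row 4: 11/3 = 11/3. Minimum is 5/3 at row 3 (u3 leaves); pivot element 3.
Divide row 3 by 3; eliminate column x2 from the other rows.
Row 1 update in column x3: 1 − 3·0 = 1.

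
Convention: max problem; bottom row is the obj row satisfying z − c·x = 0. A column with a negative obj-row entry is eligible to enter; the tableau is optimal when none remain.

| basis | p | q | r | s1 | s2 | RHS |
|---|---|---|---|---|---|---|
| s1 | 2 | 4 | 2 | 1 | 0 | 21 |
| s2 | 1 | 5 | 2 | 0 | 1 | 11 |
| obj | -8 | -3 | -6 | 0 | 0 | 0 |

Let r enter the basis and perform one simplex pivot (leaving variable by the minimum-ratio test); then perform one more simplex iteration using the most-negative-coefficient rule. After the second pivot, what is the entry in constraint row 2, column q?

Ratio test on column r — row 1: 21/2 = 21/2; row 2: 11/2 = 11/2. Minimum is 11/2 at row 2 (s2 leaves); pivot element 2.
Divide row 2 by 2; eliminate column r from the other rows.
Second iteration: most negative obj-row entry is -5 in column p, so p enters.
Ratio test on column p — row 1: 10/1 = 10; row 2: (11/2)/(1/2) = 11. Minimum is 10 at row 1 (s1 leaves); pivot element 1.
Divide row 1 by 1; eliminate column p from the other rows.
After both pivots, the entry at constraint row 2, column q is 3.

3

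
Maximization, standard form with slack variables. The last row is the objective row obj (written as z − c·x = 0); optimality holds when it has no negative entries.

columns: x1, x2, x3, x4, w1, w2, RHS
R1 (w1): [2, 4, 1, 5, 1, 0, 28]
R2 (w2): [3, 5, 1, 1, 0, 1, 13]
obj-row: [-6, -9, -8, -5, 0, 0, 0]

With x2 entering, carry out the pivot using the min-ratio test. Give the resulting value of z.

Ratio test on column x2 — row 1: 28/4 = 7; row 2: 13/5 = 13/5. Minimum is 13/5 at row 2 (w2 leaves); pivot element 5.
Pivot on row 2; the obj-row RHS becomes 0 − (-9)·(13/5) = 117/5.

117/5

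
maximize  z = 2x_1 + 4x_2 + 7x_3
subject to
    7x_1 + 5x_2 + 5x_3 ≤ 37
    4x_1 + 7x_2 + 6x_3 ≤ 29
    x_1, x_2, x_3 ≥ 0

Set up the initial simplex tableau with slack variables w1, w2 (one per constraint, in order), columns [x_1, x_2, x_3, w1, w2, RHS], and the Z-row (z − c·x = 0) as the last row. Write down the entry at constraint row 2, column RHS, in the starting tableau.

29

The RHS of constraint 2 is b_2 = 29.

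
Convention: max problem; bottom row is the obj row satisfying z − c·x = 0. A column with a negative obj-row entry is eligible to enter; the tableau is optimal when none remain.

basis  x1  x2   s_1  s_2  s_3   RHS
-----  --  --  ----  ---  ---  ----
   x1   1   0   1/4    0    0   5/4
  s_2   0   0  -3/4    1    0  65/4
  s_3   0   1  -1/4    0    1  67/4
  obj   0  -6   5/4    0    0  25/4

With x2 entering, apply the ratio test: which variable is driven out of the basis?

Column x2 entries and ratios — x1: 0 ≤ 0, skip; s_2: 0 ≤ 0, skip; s_3: (67/4)/1 = 67/4.
Smallest ratio is 67/4 in the row of s_3, so s_3 leaves.

s_3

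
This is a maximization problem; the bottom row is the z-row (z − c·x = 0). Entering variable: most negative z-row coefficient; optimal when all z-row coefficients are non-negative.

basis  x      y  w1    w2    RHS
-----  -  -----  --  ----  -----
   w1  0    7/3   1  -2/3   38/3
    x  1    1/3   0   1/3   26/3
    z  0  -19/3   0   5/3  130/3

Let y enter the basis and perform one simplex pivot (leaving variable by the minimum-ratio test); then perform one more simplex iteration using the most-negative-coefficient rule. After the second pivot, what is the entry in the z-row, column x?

Ratio test on column y — row 1: (38/3)/(7/3) = 38/7; row 2: (26/3)/(1/3) = 26. Minimum is 38/7 at row 1 (w1 leaves); pivot element 7/3.
Divide row 1 by 7/3; eliminate column y from the other rows.
Second iteration: most negative z-row entry is -1/7 in column w2, so w2 enters.
Ratio test on column w2 — row 1: entry -2/7 ≤ 0; row 2: (48/7)/(3/7) = 16. Minimum is 16 at row 2 (x leaves); pivot element 3/7.
Divide row 2 by 3/7; eliminate column w2 from the other rows.
After both pivots, the entry at the z-row, column x is 1/3.

1/3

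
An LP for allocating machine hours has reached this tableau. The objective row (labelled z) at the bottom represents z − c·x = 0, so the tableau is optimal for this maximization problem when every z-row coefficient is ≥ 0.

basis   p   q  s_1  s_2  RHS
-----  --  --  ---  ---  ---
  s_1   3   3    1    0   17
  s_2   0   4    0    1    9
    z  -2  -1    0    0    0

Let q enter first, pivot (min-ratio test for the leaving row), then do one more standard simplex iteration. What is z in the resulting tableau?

109/12

Ratio test on column q — row 1: 17/3 = 17/3; row 2: 9/4 = 9/4. Minimum is 9/4 at row 2 (s_2 leaves); pivot element 4.
Pivot on row 2; the z-row RHS becomes 0 − (-1)·(9/4) = 9/4.
Next entering variable (most negative z-row entry -2): p.
Ratio test on column p — row 1: (41/4)/3 = 41/12; row 2: entry 0 ≤ 0. Minimum is 41/12 at row 1 (s_1 leaves); pivot element 3.
After the second pivot the z-row RHS is 9/4 − (-2)·(41/12) = 109/12.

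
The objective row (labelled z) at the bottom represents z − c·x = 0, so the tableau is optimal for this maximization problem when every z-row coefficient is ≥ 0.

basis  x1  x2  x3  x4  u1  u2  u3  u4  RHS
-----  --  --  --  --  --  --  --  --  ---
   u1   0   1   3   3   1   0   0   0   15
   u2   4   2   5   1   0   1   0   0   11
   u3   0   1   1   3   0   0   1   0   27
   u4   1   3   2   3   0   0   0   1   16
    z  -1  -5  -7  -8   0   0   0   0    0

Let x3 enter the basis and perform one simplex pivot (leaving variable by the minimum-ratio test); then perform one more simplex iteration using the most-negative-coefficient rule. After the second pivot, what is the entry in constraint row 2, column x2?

Ratio test on column x3 — row 1: 15/3 = 5; row 2: 11/5 = 11/5; row 3: 27/1 = 27; row 4: 16/2 = 8. Minimum is 11/5 at row 2 (u2 leaves); pivot element 5.
Divide row 2 by 5; eliminate column x3 from the other rows.
Second iteration: most negative z-row entry is -33/5 in column x4, so x4 enters.
Ratio test on column x4 — row 1: (42/5)/(12/5) = 7/2; row 2: (11/5)/(1/5) = 11; row 3: (124/5)/(14/5) = 62/7; row 4: (58/5)/(13/5) = 58/13. Minimum is 7/2 at row 1 (u1 leaves); pivot element 12/5.
Divide row 1 by 12/5; eliminate column x4 from the other rows.
After both pivots, the entry at constraint row 2, column x2 is 5/12.

5/12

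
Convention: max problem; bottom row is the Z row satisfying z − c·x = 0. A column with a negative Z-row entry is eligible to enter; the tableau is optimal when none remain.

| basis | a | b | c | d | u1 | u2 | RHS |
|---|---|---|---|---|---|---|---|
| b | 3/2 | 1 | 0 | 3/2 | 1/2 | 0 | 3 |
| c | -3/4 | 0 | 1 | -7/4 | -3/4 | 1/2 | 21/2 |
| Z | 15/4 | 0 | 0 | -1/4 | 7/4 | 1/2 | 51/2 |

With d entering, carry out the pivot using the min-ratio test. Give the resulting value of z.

26

Ratio test on column d — row 1: 3/(3/2) = 2; row 2: entry -7/4 ≤ 0. Minimum is 2 at row 1 (b leaves); pivot element 3/2.
Pivot on row 1; the Z-row RHS becomes 51/2 − (-1/4)·2 = 26.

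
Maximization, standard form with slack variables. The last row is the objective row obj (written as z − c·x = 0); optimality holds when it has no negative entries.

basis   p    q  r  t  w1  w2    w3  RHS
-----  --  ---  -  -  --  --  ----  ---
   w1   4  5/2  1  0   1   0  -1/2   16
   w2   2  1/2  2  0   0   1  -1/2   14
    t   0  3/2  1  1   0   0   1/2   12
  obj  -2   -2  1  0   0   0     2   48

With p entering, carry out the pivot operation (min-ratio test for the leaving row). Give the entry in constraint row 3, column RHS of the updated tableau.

12

Ratio test on column p — row 1: 16/4 = 4; row 2: 14/2 = 7; row 3: entry 0 ≤ 0. Minimum is 4 at row 1 (w1 leaves); pivot element 4.
Divide row 1 by 4; eliminate column p from the other rows.
Row 3 update in column RHS: 12 − 0·4 = 12.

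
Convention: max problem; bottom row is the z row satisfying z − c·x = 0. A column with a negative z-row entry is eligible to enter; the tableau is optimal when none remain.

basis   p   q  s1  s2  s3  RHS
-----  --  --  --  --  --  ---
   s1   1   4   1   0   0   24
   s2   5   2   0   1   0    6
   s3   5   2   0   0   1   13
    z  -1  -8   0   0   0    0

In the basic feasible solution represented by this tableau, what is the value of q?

0

q is not in the basis, so in the current basic feasible solution q = 0.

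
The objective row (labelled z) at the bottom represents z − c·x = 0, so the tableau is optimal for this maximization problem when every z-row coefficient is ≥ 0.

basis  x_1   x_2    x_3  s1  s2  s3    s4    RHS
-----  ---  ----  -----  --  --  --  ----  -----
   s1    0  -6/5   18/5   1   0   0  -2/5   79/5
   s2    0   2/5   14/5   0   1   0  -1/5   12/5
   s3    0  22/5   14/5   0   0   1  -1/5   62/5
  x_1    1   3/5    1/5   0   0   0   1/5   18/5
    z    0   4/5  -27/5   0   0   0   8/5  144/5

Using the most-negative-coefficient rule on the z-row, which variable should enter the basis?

Negative z-row entries: x_3: -27/5.
The most negative is -27/5 in column x_3, so x_3 enters.

x_3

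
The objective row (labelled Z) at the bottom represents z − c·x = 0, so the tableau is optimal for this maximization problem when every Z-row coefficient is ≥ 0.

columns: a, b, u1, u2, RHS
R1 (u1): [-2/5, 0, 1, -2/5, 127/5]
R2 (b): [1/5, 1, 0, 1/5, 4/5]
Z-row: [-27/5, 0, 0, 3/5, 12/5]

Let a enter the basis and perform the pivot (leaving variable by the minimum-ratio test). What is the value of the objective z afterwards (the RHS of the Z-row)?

24

Ratio test on column a — row 1: entry -2/5 ≤ 0; row 2: (4/5)/(1/5) = 4. Minimum is 4 at row 2 (b leaves); pivot element 1/5.
Pivot on row 2; the Z-row RHS becomes 12/5 − (-27/5)·4 = 24.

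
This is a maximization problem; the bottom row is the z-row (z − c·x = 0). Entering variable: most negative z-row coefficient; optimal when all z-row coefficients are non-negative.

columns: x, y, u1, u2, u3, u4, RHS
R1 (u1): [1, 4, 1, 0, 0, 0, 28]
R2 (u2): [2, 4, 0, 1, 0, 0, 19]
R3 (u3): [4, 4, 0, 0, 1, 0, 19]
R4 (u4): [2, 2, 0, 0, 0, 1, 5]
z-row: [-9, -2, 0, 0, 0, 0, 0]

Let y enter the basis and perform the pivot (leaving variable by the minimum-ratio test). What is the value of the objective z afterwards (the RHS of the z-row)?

Ratio test on column y — row 1: 28/4 = 7; row 2: 19/4 = 19/4; row 3: 19/4 = 19/4; row 4: 5/2 = 5/2. Minimum is 5/2 at row 4 (u4 leaves); pivot element 2.
Pivot on row 4; the z-row RHS becomes 0 − (-2)·(5/2) = 5.

5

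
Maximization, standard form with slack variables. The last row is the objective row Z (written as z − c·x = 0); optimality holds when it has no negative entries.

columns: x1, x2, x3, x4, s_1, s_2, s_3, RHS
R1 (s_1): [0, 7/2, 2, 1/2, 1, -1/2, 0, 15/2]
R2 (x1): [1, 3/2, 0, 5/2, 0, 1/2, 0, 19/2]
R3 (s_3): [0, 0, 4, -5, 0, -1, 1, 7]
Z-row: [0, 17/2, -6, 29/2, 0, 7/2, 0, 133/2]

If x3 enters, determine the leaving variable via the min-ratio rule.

s_3

Column x3 entries and ratios — s_1: (15/2)/2 = 15/4; x1: 0 ≤ 0, skip; s_3: 7/4 = 7/4.
Smallest ratio is 7/4 in the row of s_3, so s_3 leaves.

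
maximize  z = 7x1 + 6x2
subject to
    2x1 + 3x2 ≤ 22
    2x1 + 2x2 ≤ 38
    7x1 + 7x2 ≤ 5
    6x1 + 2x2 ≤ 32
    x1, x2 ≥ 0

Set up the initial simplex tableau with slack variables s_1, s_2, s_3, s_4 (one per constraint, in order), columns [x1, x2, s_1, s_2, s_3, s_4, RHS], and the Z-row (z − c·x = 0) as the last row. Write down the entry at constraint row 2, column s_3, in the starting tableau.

0

Slack s_3 belongs to constraint 3; its column is the unit vector e_3, so the entry in row 2 is 0.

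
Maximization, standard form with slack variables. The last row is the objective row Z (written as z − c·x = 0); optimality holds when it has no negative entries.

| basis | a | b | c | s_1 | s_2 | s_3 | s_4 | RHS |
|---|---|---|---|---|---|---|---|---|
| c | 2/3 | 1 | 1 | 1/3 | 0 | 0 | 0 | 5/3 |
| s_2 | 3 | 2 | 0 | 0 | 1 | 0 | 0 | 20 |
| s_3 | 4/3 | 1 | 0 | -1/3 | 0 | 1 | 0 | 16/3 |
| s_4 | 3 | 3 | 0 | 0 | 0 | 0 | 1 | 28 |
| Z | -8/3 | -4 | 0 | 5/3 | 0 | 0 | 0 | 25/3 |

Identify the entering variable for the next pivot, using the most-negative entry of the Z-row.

b

Negative Z-row entries: a: -8/3, b: -4.
The most negative is -4 in column b, so b enters.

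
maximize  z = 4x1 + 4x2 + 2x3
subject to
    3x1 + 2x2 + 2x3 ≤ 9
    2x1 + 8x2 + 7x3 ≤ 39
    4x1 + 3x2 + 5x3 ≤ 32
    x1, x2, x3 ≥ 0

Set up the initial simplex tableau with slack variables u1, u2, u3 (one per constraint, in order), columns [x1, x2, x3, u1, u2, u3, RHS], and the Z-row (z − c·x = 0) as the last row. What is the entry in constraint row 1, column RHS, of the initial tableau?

9

The RHS of constraint 1 is b_1 = 9.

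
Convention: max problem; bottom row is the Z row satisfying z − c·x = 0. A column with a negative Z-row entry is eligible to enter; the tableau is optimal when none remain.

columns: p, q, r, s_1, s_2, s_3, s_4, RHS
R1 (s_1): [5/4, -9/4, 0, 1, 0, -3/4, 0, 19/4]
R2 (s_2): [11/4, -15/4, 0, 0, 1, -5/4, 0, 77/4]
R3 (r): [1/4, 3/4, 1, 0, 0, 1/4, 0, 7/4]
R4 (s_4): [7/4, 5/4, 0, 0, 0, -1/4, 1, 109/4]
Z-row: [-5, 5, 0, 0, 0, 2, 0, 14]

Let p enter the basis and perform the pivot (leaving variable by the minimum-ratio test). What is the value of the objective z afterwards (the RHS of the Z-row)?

Ratio test on column p — row 1: (19/4)/(5/4) = 19/5; row 2: (77/4)/(11/4) = 7; row 3: (7/4)/(1/4) = 7; row 4: (109/4)/(7/4) = 109/7. Minimum is 19/5 at row 1 (s_1 leaves); pivot element 5/4.
Pivot on row 1; the Z-row RHS becomes 14 − (-5)·(19/5) = 33.

33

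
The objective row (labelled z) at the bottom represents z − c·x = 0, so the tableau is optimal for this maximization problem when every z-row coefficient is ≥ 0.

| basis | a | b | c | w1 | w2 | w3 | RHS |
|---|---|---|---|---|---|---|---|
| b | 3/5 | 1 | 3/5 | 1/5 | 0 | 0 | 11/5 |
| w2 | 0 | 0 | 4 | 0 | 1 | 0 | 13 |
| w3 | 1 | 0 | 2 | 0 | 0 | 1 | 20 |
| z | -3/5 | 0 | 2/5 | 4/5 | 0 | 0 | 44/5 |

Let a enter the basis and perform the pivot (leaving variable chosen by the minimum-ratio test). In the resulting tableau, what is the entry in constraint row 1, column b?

Ratio test on column a — row 1: (11/5)/(3/5) = 11/3; row 2: entry 0 ≤ 0; row 3: 20/1 = 20. Minimum is 11/3 at row 1 (b leaves); pivot element 3/5.
Divide row 1 by 3/5; eliminate column a from the other rows.
In the new row 1, the b entry is the old entry divided by the pivot: 1/(3/5) = 5/3.

5/3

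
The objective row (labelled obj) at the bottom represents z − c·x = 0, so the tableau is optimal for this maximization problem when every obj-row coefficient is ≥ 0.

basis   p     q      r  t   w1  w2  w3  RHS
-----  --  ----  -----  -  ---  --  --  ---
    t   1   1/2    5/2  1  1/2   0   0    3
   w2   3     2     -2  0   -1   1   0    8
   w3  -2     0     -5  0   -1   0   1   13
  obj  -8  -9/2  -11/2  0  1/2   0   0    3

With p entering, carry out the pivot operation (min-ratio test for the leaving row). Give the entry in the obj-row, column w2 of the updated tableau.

8/3

Ratio test on column p — row 1: 3/1 = 3; row 2: 8/3 = 8/3; row 3: entry -2 ≤ 0. Minimum is 8/3 at row 2 (w2 leaves); pivot element 3.
Divide row 2 by 3; eliminate column p from the other rows.
obj-row update in column w2: 0 − (-8)·(1/3) = 8/3.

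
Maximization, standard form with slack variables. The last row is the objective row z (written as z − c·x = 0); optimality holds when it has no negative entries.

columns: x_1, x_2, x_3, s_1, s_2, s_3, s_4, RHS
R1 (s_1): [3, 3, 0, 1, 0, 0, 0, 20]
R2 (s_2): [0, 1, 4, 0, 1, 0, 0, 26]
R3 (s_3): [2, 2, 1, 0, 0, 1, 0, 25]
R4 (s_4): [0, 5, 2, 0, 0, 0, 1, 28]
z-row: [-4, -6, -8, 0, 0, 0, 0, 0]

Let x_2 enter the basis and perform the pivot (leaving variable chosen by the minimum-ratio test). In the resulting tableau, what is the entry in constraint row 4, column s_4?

1/5

Ratio test on column x_2 — row 1: 20/3 = 20/3; row 2: 26/1 = 26; row 3: 25/2 = 25/2; row 4: 28/5 = 28/5. Minimum is 28/5 at row 4 (s_4 leaves); pivot element 5.
Divide row 4 by 5; eliminate column x_2 from the other rows.
In the new row 4, the s_4 entry is the old entry divided by the pivot: 1/5 = 1/5.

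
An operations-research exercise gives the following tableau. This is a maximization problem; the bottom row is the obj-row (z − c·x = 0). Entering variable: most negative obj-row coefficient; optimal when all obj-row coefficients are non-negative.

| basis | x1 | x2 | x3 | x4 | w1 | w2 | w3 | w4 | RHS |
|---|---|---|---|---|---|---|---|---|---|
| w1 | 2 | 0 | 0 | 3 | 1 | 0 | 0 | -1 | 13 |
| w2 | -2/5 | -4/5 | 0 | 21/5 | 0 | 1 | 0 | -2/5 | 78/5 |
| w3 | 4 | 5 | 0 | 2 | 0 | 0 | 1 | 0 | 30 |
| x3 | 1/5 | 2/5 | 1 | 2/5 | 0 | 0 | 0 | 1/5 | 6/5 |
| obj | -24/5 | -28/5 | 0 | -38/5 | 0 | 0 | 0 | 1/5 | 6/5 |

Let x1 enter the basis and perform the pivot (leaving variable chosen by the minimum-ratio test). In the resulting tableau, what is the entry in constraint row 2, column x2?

Ratio test on column x1 — row 1: 13/2 = 13/2; row 2: entry -2/5 ≤ 0; row 3: 30/4 = 15/2; row 4: (6/5)/(1/5) = 6. Minimum is 6 at row 4 (x3 leaves); pivot element 1/5.
Divide row 4 by 1/5; eliminate column x1 from the other rows.
Row 2 update in column x2: -4/5 − (-2/5)·2 = 0.

0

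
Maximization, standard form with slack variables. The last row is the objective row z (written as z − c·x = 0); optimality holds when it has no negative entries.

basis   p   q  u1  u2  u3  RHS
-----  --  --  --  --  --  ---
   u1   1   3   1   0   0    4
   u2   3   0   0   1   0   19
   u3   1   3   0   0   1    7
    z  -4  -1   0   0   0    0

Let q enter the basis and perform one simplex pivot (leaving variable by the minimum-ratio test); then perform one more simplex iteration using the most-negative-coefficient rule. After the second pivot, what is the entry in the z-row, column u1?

Ratio test on column q — row 1: 4/3 = 4/3; row 2: entry 0 ≤ 0; row 3: 7/3 = 7/3. Minimum is 4/3 at row 1 (u1 leaves); pivot element 3.
Divide row 1 by 3; eliminate column q from the other rows.
Second iteration: most negative z-row entry is -11/3 in column p, so p enters.
Ratio test on column p — row 1: (4/3)/(1/3) = 4; row 2: 19/3 = 19/3; row 3: entry 0 ≤ 0. Minimum is 4 at row 1 (q leaves); pivot element 1/3.
Divide row 1 by 1/3; eliminate column p from the other rows.
After both pivots, the entry at the z-row, column u1 is 4.

4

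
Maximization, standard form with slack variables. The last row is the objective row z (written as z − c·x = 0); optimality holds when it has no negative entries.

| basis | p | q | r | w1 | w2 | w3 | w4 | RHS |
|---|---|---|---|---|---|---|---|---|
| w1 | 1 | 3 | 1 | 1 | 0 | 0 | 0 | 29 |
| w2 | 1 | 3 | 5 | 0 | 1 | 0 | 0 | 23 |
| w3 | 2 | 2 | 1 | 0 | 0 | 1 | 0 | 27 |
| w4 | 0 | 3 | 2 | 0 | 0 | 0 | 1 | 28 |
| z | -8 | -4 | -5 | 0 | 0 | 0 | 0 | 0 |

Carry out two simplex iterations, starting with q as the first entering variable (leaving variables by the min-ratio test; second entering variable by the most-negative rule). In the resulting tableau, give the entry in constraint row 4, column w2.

Ratio test on column q — row 1: 29/3 = 29/3; row 2: 23/3 = 23/3; row 3: 27/2 = 27/2; row 4: 28/3 = 28/3. Minimum is 23/3 at row 2 (w2 leaves); pivot element 3.
Divide row 2 by 3; eliminate column q from the other rows.
Second iteration: most negative z-row entry is -20/3 in column p, so p enters.
Ratio test on column p — row 1: entry 0 ≤ 0; row 2: (23/3)/(1/3) = 23; row 3: (35/3)/(4/3) = 35/4; row 4: entry -1 ≤ 0. Minimum is 35/4 at row 3 (w3 leaves); pivot element 4/3.
Divide row 3 by 4/3; eliminate column p from the other rows.
After both pivots, the entry at constraint row 4, column w2 is -3/2.

-3/2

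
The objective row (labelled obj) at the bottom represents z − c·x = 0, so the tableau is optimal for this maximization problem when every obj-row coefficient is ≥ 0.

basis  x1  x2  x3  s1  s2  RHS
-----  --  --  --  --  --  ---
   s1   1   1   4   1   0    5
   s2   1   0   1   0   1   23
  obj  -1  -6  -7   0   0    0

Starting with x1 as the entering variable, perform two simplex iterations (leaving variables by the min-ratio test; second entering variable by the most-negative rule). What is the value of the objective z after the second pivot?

30

Ratio test on column x1 — row 1: 5/1 = 5; row 2: 23/1 = 23. Minimum is 5 at row 1 (s1 leaves); pivot element 1.
Pivot on row 1; the obj-row RHS becomes 0 − (-1)·5 = 5.
Next entering variable (most negative obj-row entry -5): x2.
Ratio test on column x2 — row 1: 5/1 = 5; row 2: entry -1 ≤ 0. Minimum is 5 at row 1 (x1 leaves); pivot element 1.
After the second pivot the obj-row RHS is 5 − (-5)·5 = 30.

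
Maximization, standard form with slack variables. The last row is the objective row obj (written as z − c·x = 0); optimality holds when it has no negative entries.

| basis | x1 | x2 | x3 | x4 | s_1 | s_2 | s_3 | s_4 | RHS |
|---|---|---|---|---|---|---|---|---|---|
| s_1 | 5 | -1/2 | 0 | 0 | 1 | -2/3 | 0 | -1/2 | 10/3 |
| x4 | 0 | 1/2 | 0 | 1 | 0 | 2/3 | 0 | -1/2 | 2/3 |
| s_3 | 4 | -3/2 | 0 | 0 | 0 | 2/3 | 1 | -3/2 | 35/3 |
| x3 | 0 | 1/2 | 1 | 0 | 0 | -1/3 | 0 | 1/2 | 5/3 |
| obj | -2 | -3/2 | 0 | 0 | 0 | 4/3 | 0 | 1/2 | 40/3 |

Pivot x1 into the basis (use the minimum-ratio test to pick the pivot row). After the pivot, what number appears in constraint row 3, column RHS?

Ratio test on column x1 — row 1: (10/3)/5 = 2/3; row 2: entry 0 ≤ 0; row 3: (35/3)/4 = 35/12; row 4: entry 0 ≤ 0. Minimum is 2/3 at row 1 (s_1 leaves); pivot element 5.
Divide row 1 by 5; eliminate column x1 from the other rows.
Row 3 update in column RHS: 35/3 − 4·(2/3) = 9.

9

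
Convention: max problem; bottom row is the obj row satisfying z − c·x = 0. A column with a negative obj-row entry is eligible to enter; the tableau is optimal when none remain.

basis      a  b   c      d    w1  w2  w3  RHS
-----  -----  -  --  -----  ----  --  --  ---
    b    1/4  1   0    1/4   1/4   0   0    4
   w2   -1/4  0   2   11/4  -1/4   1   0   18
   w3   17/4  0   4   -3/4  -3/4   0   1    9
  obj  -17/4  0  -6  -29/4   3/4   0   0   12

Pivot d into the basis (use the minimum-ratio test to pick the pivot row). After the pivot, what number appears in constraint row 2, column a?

Ratio test on column d — row 1: 4/(1/4) = 16; row 2: 18/(11/4) = 72/11; row 3: entry -3/4 ≤ 0. Minimum is 72/11 at row 2 (w2 leaves); pivot element 11/4.
Divide row 2 by 11/4; eliminate column d from the other rows.
In the new row 2, the a entry is the old entry divided by the pivot: (-1/4)/(11/4) = -1/11.

-1/11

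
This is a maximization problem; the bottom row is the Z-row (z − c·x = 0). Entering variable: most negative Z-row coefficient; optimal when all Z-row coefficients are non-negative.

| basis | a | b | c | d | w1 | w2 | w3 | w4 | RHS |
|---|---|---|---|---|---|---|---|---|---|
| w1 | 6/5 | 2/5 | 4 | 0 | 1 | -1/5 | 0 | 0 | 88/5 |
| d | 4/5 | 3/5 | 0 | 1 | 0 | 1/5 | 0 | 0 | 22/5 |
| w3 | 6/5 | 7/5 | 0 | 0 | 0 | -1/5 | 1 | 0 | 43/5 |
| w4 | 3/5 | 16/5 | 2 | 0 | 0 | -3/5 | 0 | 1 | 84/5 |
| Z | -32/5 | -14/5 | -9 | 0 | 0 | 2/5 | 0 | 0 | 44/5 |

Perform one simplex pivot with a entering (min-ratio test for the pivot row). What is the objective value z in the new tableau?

Ratio test on column a — row 1: (88/5)/(6/5) = 44/3; row 2: (22/5)/(4/5) = 11/2; row 3: (43/5)/(6/5) = 43/6; row 4: (84/5)/(3/5) = 28. Minimum is 11/2 at row 2 (d leaves); pivot element 4/5.
Pivot on row 2; the Z-row RHS becomes 44/5 − (-32/5)·(11/2) = 44.

44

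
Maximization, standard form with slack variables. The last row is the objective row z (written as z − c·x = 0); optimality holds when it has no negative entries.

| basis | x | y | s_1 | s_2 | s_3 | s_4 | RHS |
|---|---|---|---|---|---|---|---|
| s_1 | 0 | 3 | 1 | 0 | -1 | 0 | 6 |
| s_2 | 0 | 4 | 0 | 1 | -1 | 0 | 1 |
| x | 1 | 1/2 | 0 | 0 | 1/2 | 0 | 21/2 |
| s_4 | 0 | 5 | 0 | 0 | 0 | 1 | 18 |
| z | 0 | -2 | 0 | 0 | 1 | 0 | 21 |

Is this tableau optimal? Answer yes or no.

no

The z-row has a negative entry -2 in column y, so it is not optimal.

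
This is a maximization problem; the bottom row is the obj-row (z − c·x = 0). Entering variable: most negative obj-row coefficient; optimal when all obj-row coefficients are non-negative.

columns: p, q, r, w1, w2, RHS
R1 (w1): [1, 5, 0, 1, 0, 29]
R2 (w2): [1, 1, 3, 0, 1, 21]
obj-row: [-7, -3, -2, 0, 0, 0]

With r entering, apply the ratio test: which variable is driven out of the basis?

w2

Column r entries and ratios — w1: 0 ≤ 0, skip; w2: 21/3 = 7.
Smallest ratio is 7 in the row of w2, so w2 leaves.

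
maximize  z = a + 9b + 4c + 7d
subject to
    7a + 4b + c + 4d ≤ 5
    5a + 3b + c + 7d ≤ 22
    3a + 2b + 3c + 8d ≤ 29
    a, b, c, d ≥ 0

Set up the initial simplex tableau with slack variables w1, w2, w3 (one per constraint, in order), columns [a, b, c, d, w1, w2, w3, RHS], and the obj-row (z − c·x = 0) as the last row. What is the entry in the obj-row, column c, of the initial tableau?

-4

The obj-row carries the negated objective coefficients: the c entry is -4.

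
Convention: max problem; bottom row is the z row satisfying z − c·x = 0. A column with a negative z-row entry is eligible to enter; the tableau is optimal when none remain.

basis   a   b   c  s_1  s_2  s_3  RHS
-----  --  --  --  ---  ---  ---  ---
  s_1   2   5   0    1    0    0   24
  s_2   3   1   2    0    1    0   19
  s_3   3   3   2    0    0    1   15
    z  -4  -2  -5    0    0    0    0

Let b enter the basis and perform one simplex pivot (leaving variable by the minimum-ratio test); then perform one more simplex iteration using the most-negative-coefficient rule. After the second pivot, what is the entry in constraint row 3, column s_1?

-3/10

Ratio test on column b — row 1: 24/5 = 24/5; row 2: 19/1 = 19; row 3: 15/3 = 5. Minimum is 24/5 at row 1 (s_1 leaves); pivot element 5.
Divide row 1 by 5; eliminate column b from the other rows.
Second iteration: most negative z-row entry is -5 in column c, so c enters.
Ratio test on column c — row 1: entry 0 ≤ 0; row 2: (71/5)/2 = 71/10; row 3: (3/5)/2 = 3/10. Minimum is 3/10 at row 3 (s_3 leaves); pivot element 2.
Divide row 3 by 2; eliminate column c from the other rows.
After both pivots, the entry at constraint row 3, column s_1 is -3/10.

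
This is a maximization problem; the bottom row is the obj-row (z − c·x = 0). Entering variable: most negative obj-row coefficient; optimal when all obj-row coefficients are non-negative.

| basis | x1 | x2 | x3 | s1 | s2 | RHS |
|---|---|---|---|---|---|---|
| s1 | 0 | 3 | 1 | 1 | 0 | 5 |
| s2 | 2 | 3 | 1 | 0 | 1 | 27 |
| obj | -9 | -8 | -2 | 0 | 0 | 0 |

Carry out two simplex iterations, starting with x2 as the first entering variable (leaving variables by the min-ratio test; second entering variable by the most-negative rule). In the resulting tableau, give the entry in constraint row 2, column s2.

Ratio test on column x2 — row 1: 5/3 = 5/3; row 2: 27/3 = 9. Minimum is 5/3 at row 1 (s1 leaves); pivot element 3.
Divide row 1 by 3; eliminate column x2 from the other rows.
Second iteration: most negative obj-row entry is -9 in column x1, so x1 enters.
Ratio test on column x1 — row 1: entry 0 ≤ 0; row 2: 22/2 = 11. Minimum is 11 at row 2 (s2 leaves); pivot element 2.
Divide row 2 by 2; eliminate column x1 from the other rows.
After both pivots, the entry at constraint row 2, column s2 is 1/2.

1/2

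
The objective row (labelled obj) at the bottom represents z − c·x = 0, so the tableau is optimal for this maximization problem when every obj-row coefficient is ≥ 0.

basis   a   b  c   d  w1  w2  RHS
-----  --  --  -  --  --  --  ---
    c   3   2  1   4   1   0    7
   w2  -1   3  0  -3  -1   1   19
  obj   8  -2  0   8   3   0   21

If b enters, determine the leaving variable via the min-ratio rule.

Column b entries and ratios — c: 7/2 = 7/2; w2: 19/3 = 19/3.
Smallest ratio is 7/2 in the row of c, so c leaves.

c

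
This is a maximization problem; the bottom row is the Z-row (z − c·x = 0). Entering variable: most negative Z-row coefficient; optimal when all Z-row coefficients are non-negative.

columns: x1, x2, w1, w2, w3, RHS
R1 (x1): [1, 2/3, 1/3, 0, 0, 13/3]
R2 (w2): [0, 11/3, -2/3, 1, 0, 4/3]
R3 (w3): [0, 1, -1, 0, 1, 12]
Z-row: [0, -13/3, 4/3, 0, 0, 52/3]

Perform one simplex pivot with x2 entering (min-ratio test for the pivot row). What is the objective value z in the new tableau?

208/11

Ratio test on column x2 — row 1: (13/3)/(2/3) = 13/2; row 2: (4/3)/(11/3) = 4/11; row 3: 12/1 = 12. Minimum is 4/11 at row 2 (w2 leaves); pivot element 11/3.
Pivot on row 2; the Z-row RHS becomes 52/3 − (-13/3)·(4/11) = 208/11.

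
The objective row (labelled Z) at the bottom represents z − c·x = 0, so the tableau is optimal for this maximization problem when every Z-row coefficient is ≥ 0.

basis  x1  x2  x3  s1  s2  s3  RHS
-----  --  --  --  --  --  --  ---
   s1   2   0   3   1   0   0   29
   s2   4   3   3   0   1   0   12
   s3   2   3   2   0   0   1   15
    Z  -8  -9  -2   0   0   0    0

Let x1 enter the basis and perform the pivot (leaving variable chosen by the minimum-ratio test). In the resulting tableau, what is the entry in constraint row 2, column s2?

1/4

Ratio test on column x1 — row 1: 29/2 = 29/2; row 2: 12/4 = 3; row 3: 15/2 = 15/2. Minimum is 3 at row 2 (s2 leaves); pivot element 4.
Divide row 2 by 4; eliminate column x1 from the other rows.
In the new row 2, the s2 entry is the old entry divided by the pivot: 1/4 = 1/4.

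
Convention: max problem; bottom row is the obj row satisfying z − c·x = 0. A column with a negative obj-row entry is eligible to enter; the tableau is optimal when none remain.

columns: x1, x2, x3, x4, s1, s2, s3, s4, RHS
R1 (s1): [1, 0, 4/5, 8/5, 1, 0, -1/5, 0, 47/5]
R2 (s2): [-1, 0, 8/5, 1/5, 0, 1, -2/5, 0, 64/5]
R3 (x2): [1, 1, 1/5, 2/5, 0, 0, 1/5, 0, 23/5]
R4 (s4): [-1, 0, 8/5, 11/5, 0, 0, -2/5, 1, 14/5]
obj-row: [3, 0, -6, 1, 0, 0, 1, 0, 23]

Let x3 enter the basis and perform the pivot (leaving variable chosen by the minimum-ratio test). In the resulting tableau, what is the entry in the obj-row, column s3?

-1/2

Ratio test on column x3 — row 1: (47/5)/(4/5) = 47/4; row 2: (64/5)/(8/5) = 8; row 3: (23/5)/(1/5) = 23; row 4: (14/5)/(8/5) = 7/4. Minimum is 7/4 at row 4 (s4 leaves); pivot element 8/5.
Divide row 4 by 8/5; eliminate column x3 from the other rows.
obj-row update in column s3: 1 − (-6)·(-1/4) = -1/2.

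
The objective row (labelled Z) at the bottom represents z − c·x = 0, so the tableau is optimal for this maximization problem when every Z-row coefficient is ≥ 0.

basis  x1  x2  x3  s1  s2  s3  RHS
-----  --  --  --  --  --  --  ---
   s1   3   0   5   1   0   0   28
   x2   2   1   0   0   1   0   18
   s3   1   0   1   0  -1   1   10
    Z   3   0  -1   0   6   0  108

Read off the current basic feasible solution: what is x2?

x2 is basic (row 2); its value is the RHS of that row, 18.

18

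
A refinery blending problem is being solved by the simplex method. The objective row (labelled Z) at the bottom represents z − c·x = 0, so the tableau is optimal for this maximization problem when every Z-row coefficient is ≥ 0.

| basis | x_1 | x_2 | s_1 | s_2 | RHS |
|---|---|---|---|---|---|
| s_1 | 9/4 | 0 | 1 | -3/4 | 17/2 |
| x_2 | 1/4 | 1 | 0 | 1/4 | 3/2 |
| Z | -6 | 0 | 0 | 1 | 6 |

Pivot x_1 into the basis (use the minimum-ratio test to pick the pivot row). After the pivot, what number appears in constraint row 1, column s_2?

-1/3

Ratio test on column x_1 — row 1: (17/2)/(9/4) = 34/9; row 2: (3/2)/(1/4) = 6. Minimum is 34/9 at row 1 (s_1 leaves); pivot element 9/4.
Divide row 1 by 9/4; eliminate column x_1 from the other rows.
In the new row 1, the s_2 entry is the old entry divided by the pivot: (-3/4)/(9/4) = -1/3.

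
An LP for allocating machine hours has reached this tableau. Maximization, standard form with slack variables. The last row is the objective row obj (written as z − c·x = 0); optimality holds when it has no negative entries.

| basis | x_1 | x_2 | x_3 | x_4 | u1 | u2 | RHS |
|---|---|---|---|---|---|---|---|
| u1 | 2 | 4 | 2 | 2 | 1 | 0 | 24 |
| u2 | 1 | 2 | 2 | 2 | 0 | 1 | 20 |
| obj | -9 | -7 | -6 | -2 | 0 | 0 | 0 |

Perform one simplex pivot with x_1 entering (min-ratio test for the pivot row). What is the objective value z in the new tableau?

Ratio test on column x_1 — row 1: 24/2 = 12; row 2: 20/1 = 20. Minimum is 12 at row 1 (u1 leaves); pivot element 2.
Pivot on row 1; the obj-row RHS becomes 0 − (-9)·12 = 108.

108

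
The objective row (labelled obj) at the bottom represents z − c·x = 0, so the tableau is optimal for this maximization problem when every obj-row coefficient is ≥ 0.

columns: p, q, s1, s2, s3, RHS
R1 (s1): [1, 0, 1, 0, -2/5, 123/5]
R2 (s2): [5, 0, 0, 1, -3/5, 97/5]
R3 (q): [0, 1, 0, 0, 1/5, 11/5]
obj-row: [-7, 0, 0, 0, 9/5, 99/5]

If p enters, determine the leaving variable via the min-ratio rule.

s2

Column p entries and ratios — s1: (123/5)/1 = 123/5; s2: (97/5)/5 = 97/25; q: 0 ≤ 0, skip.
Smallest ratio is 97/25 in the row of s2, so s2 leaves.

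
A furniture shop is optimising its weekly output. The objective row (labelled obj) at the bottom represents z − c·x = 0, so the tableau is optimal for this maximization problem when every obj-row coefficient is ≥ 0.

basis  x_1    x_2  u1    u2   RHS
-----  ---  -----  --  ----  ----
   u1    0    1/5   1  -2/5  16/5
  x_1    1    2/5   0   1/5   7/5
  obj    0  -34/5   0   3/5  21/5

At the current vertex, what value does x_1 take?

7/5

x_1 is basic (row 2); its value is the RHS of that row, 7/5.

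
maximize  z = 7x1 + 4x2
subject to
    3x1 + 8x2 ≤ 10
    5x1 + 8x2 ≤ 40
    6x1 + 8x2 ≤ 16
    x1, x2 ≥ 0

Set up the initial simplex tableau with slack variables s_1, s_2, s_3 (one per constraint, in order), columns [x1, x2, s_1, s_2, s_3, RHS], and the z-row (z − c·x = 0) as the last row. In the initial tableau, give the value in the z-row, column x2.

-4

The z-row carries the negated objective coefficients: the x2 entry is -4.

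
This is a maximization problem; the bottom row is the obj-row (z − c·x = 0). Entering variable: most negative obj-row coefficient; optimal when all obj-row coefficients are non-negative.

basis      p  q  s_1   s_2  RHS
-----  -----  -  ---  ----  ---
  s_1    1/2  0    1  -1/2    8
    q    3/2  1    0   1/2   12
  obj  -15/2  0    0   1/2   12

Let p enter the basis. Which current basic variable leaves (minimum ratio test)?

q

Column p entries and ratios — s_1: 8/(1/2) = 16; q: 12/(3/2) = 8.
Smallest ratio is 8 in the row of q, so q leaves.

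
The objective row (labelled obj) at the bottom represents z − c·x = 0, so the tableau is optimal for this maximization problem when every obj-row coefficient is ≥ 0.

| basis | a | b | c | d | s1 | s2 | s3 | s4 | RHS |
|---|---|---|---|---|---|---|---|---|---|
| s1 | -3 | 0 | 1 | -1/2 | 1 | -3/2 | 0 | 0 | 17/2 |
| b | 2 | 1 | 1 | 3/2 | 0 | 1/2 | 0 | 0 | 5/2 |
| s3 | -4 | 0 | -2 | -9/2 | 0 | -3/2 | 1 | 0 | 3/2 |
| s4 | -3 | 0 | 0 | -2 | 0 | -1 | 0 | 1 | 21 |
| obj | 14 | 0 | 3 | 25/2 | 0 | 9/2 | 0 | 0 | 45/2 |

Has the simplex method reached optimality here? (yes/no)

yes

Every obj-row coefficient is ≥ 0, so the tableau is optimal.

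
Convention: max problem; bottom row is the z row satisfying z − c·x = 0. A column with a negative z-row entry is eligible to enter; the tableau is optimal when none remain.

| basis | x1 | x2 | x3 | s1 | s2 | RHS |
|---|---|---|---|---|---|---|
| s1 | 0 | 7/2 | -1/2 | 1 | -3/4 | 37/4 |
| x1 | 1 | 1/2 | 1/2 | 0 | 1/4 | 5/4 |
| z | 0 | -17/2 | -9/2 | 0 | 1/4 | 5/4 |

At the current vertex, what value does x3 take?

0

x3 is not in the basis, so in the current basic feasible solution x3 = 0.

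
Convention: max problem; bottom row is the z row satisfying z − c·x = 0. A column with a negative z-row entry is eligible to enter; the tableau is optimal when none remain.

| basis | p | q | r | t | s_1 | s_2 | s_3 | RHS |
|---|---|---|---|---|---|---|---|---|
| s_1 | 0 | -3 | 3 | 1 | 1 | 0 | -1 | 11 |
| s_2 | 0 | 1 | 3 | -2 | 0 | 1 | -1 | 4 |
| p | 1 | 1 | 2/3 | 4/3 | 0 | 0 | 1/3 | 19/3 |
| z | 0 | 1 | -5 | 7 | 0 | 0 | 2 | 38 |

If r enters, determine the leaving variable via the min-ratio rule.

s_2

Column r entries and ratios — s_1: 11/3 = 11/3; s_2: 4/3 = 4/3; p: (19/3)/(2/3) = 19/2.
Smallest ratio is 4/3 in the row of s_2, so s_2 leaves.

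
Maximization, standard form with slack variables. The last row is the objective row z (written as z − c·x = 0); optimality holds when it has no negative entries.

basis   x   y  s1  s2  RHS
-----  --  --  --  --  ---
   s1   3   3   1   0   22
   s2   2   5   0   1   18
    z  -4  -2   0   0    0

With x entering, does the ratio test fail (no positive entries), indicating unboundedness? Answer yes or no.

no

Column x has positive entries in row(s) 1, 2, so the ratio test bounds it — not unbounded.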